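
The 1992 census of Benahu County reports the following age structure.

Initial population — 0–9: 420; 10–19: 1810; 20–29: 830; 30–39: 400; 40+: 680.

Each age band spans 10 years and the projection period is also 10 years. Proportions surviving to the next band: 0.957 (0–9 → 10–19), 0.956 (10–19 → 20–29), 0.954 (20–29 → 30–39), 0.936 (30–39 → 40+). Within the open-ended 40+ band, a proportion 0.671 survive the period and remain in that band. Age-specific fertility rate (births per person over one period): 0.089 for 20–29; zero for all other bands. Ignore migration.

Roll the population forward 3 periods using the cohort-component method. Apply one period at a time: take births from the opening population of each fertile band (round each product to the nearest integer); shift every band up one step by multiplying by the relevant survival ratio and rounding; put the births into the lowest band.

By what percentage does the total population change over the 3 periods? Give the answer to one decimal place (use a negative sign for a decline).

-26.8

Period 1.
Births: 830 × 0.089 = 74
10–19: 420 × 0.957 = 402
20–29: 1810 × 0.956 = 1730
30–39: 830 × 0.954 = 792
40+: 400 × 0.936 + 680 × 0.671 = 374 + 456 = 830
Population now: 0–9=74, 10–19=402, 20–29=1730, 30–39=792, 40+=830
Period 2.
Births: 1730 × 0.089 = 154
10–19: 74 × 0.957 = 71
20–29: 402 × 0.956 = 384
30–39: 1730 × 0.954 = 1650
40+: 792 × 0.936 + 830 × 0.671 = 741 + 557 = 1298
Population now: 0–9=154, 10–19=71, 20–29=384, 30–39=1650, 40+=1298
Period 3.
Births: 384 × 0.089 = 34
10–19: 154 × 0.957 = 147
20–29: 71 × 0.956 = 68
30–39: 384 × 0.954 = 366
40+: 1650 × 0.936 + 1298 × 0.671 = 1544 + 871 = 2415
Population now: 0–9=34, 10–19=147, 20–29=68, 30–39=366, 40+=2415
Total: 4140 → 3030; change = -1110; percentage change = -26.8%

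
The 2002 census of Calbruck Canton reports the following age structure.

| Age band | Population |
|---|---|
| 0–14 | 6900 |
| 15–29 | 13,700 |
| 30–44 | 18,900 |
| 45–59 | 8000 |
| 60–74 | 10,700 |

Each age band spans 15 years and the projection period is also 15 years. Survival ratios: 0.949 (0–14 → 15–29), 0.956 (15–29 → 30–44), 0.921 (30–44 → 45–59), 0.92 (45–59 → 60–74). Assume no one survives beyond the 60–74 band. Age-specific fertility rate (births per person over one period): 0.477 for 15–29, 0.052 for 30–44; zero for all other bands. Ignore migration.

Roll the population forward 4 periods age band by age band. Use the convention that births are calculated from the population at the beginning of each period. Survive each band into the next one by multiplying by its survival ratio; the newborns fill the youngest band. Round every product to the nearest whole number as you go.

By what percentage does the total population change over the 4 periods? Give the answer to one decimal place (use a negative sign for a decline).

After projecting period 1:
Births: 13700 × 0.477 = 6535 ; 18900 × 0.052 = 983 → total 7518
15–29: 6900 × 0.949 = 6548
30–44: 13700 × 0.956 = 13097
45–59: 18900 × 0.921 = 17407
60–74: 8000 × 0.92 = 7360
End of period: [7518, 6548, 13097, 17407, 7360]
After projecting period 2:
Births: 6548 × 0.477 = 3123 ; 13097 × 0.052 = 681 → total 3804
15–29: 7518 × 0.949 = 7135
30–44: 6548 × 0.956 = 6260
45–59: 13097 × 0.921 = 12062
60–74: 17407 × 0.92 = 16014
End of period: [3804, 7135, 6260, 12062, 16014]
After projecting period 3:
Births: 7135 × 0.477 = 3403 ; 6260 × 0.052 = 326 → total 3729
15–29: 3804 × 0.949 = 3610
30–44: 7135 × 0.956 = 6821
45–59: 6260 × 0.921 = 5765
60–74: 12062 × 0.92 = 11097
End of period: [3729, 3610, 6821, 5765, 11097]
After projecting period 4:
Births: 3610 × 0.477 = 1722 ; 6821 × 0.052 = 355 → total 2077
15–29: 3729 × 0.949 = 3539
30–44: 3610 × 0.956 = 3451
45–59: 6821 × 0.921 = 6282
60–74: 5765 × 0.92 = 5304
End of period: [2077, 3539, 3451, 6282, 5304]
Total: 58200 → 20653; change = -37547; percentage change = -64.5%

-64.5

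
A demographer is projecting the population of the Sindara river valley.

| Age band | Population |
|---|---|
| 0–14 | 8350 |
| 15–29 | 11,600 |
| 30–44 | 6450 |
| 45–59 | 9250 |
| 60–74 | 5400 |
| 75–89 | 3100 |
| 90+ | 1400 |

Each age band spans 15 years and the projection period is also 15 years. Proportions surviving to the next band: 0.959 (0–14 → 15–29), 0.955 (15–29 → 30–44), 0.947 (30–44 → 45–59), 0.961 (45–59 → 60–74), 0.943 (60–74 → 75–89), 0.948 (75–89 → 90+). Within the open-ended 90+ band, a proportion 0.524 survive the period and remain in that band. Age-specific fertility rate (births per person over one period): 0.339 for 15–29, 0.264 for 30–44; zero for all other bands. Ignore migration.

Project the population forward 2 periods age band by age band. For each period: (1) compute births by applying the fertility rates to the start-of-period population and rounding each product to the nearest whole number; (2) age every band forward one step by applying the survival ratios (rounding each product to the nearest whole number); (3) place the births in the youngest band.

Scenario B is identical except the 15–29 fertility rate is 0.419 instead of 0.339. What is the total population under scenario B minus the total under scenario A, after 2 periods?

1530

Period 1.
Births: 11600 × 0.339 = 3932 ; 6450 × 0.264 = 1703 → total 5635
15–29: 8350 × 0.959 = 8008
30–44: 11600 × 0.955 = 11078
45–59: 6450 × 0.947 = 6108
60–74: 9250 × 0.961 = 8889
75–89: 5400 × 0.943 = 5092
90+: 3100 × 0.948 + 1400 × 0.524 = 2939 + 734 = 3673
→ [5635, 8008, 11078, 6108, 8889, 5092, 3673]
Period 2.
Births: 8008 × 0.339 = 2715 ; 11078 × 0.264 = 2925 → total 5640
15–29: 5635 × 0.959 = 5404
30–44: 8008 × 0.955 = 7648
45–59: 11078 × 0.947 = 10491
60–74: 6108 × 0.961 = 5870
75–89: 8889 × 0.943 = 8382
90+: 5092 × 0.948 + 3673 × 0.524 = 4827 + 1925 = 6752
→ [5640, 5404, 7648, 10491, 5870, 8382, 6752]
Scenario A total after 2 periods: 50187
Scenario B projection —
Period 1.
Births: 11600 × 0.419 = 4860 ; 6450 × 0.264 = 1703 → total 6563
15–29: 8350 × 0.959 = 8008
30–44: 11600 × 0.955 = 11078
45–59: 6450 × 0.947 = 6108
60–74: 9250 × 0.961 = 8889
75–89: 5400 × 0.943 = 5092
90+: 3100 × 0.948 + 1400 × 0.524 = 2939 + 734 = 3673
→ [6563, 8008, 11078, 6108, 8889, 5092, 3673]
Period 2.
Births: 8008 × 0.419 = 3355 ; 11078 × 0.264 = 2925 → total 6280
15–29: 6563 × 0.959 = 6294
30–44: 8008 × 0.955 = 7648
45–59: 11078 × 0.947 = 10491
60–74: 6108 × 0.961 = 5870
75–89: 8889 × 0.943 = 8382
90+: 5092 × 0.948 + 3673 × 0.524 = 4827 + 1925 = 6752
→ [6280, 6294, 7648, 10491, 5870, 8382, 6752]
Scenario B total after 2 periods: 51717
Difference B − A = 51717 − 50187 = 1530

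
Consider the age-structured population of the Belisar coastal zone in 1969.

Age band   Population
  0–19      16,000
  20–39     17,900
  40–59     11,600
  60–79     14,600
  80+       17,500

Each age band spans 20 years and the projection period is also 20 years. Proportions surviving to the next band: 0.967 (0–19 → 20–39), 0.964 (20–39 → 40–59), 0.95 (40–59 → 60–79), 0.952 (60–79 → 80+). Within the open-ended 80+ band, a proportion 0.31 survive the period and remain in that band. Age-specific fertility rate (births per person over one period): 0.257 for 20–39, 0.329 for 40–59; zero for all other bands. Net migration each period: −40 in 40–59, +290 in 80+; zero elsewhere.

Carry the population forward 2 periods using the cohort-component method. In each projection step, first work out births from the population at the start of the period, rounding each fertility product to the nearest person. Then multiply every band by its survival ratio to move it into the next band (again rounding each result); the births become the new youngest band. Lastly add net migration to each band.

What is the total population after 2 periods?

65869

(Groups numbered youngest = 1 to oldest = 5.)
After projecting period 1:
Births: 17900 × 0.257 = 4600  |  11600 × 0.329 = 3816 → 8416
Group 2: 16000 × 0.967 = 15472
Group 3: 17900 × 0.964 = 17256
Group 4: 11600 × 0.95 = 11020
Group 5: 14600 × 0.952 + 17500 × 0.31 = 13899 + 5425 = 19324
Net migration: Group 3 − 40 → 17216; Group 5 + 290 → 19614
Giving 8416 / 15472 / 17216 / 11020 / 19614.
After projecting period 2:
Births: 15472 × 0.257 = 3976  |  17216 × 0.329 = 5664 → 9640
Group 2: 8416 × 0.967 = 8138
Group 3: 15472 × 0.964 = 14915
Group 4: 17216 × 0.95 = 16355
Group 5: 11020 × 0.952 + 19614 × 0.31 = 10491 + 6080 = 16571
Net migration: Group 3 − 40 → 14875; Group 5 + 290 → 16861
Giving 9640 / 8138 / 14875 / 16355 / 16861.
Total after period 2: 9640 + 8138 + 14875 + 16355 + 16861 = 65869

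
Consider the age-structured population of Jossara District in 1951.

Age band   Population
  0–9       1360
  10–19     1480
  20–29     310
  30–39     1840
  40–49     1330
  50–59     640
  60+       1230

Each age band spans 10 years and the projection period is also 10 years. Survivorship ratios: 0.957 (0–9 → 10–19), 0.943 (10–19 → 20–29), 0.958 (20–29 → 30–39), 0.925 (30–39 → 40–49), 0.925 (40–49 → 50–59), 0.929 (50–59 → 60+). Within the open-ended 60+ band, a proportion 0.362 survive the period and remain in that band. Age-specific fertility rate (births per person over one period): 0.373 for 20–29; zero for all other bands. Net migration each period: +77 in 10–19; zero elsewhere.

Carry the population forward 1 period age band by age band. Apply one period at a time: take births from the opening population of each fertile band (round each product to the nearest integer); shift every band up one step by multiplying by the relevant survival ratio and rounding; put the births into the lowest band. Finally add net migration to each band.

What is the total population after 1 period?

[period 1]
Births: 310 * 0.373 = 116
10–19: 1360 * 0.957 = 1302
20–29: 1480 * 0.943 = 1396
30–39: 310 * 0.958 = 297
40–49: 1840 * 0.925 = 1702
50–59: 1330 * 0.925 = 1230
60+: 640 * 0.929 + 1230 * 0.362 = 595 + 445 = 1040
Net migration: 10–19 + 77 → 1379
Giving 116 / 1379 / 1396 / 297 / 1702 / 1230 / 1040.
Total after period 1: 116 + 1379 + 1396 + 297 + 1702 + 1230 + 1040 = 7160

7160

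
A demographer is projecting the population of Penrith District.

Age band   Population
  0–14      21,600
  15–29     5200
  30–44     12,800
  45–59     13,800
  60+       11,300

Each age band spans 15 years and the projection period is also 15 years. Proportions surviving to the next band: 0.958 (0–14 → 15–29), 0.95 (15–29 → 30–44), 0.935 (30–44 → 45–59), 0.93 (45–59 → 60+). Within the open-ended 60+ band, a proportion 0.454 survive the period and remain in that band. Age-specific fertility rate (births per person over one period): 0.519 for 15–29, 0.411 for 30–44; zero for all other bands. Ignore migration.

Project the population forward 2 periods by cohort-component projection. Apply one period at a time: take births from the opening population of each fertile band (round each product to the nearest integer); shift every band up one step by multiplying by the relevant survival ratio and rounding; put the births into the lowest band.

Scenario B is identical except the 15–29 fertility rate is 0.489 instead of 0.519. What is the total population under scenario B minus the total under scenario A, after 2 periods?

-771

— Period 1 —
Births: 5200 × 0.519 = 2699 ; 12800 × 0.411 = 5261 ⇒ total 7960
15–29: 21600 × 0.958 = 20693
30–44: 5200 × 0.95 = 4940
45–59: 12800 × 0.935 = 11968
60+: 13800 × 0.93 + 11300 × 0.454 = 12834 + 5130 = 17964
Population now: 0–14=7960, 15–29=20693, 30–44=4940, 45–59=11968, 60+=17964
— Period 2 —
Births: 20693 × 0.519 = 10740 ; 4940 × 0.411 = 2030 ⇒ total 12770
15–29: 7960 × 0.958 = 7626
30–44: 20693 × 0.95 = 19658
45–59: 4940 × 0.935 = 4619
60+: 11968 × 0.93 + 17964 × 0.454 = 11130 + 8156 = 19286
Population now: 0–14=12770, 15–29=7626, 30–44=19658, 45–59=4619, 60+=19286
Scenario A total after 2 periods: 63959
Scenario B projection —
— Period 1 —
Births: 5200 × 0.489 = 2543 ; 12800 × 0.411 = 5261 ⇒ total 7804
15–29: 21600 × 0.958 = 20693
30–44: 5200 × 0.95 = 4940
45–59: 12800 × 0.935 = 11968
60+: 13800 × 0.93 + 11300 × 0.454 = 12834 + 5130 = 17964
Population now: 0–14=7804, 15–29=20693, 30–44=4940, 45–59=11968, 60+=17964
— Period 2 —
Births: 20693 × 0.489 = 10119 ; 4940 × 0.411 = 2030 ⇒ total 12149
15–29: 7804 × 0.958 = 7476
30–44: 20693 × 0.95 = 19658
45–59: 4940 × 0.935 = 4619
60+: 11968 × 0.93 + 17964 × 0.454 = 11130 + 8156 = 19286
Population now: 0–14=12149, 15–29=7476, 30–44=19658, 45–59=4619, 60+=19286
Scenario B total after 2 periods: 63188
Difference B − A = 63188 − 63959 = -771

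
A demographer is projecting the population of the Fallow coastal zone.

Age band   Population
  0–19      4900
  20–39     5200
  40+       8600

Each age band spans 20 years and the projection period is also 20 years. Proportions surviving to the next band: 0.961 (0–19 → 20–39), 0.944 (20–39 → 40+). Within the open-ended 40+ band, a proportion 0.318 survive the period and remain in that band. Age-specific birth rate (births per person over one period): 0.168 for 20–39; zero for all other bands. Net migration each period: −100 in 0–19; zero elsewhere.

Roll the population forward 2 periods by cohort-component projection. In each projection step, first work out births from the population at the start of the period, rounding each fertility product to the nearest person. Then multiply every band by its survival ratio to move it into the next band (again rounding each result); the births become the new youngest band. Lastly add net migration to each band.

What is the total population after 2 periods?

8311

Call the bands 1 to 3, youngest first.
After projecting period 1:
Births: 5200 * 0.168 = 874
Band 2: 4900 * 0.961 = 4709
Band 3: 5200 * 0.944 + 8600 * 0.318 = 4909 + 2735 = 7644
Net migration: Band 1 − 100 → 774
Giving 774 / 4709 / 7644.
After projecting period 2:
Births: 4709 * 0.168 = 791
Band 2: 774 * 0.961 = 744
Band 3: 4709 * 0.944 + 7644 * 0.318 = 4445 + 2431 = 6876
Net migration: Band 1 − 100 → 691
Giving 691 / 744 / 6876.
Total after period 2: 691 + 744 + 6876 = 8311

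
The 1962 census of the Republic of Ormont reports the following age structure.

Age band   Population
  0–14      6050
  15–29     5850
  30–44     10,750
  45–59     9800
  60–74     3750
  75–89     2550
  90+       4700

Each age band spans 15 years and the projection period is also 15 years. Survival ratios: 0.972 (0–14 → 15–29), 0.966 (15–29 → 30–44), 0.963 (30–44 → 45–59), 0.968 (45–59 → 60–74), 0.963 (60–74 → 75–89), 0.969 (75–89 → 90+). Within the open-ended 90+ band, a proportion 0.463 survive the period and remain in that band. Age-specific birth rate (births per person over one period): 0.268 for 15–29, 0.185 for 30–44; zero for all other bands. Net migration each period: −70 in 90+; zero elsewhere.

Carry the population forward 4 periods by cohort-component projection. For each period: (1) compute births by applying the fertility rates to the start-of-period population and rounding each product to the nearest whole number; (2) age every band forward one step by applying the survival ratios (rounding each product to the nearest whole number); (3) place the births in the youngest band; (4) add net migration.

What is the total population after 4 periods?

33805

[period 1]
Births: 5850 × 0.268 = 1568  |  10750 × 0.185 = 1989 → total 3557
15–29: 6050 × 0.972 = 5881
30–44: 5850 × 0.966 = 5651
45–59: 10750 × 0.963 = 10352
60–74: 9800 × 0.968 = 9486
75–89: 3750 × 0.963 = 3611
90+: 2550 × 0.969 + 4700 × 0.463 = 2471 + 2176 = 4647
Net migration: 90+ − 70 → 4577
→ [3557, 5881, 5651, 10352, 9486, 3611, 4577]
[period 2]
Births: 5881 × 0.268 = 1576  |  5651 × 0.185 = 1045 → total 2621
15–29: 3557 × 0.972 = 3457
30–44: 5881 × 0.966 = 5681
45–59: 5651 × 0.963 = 5442
60–74: 10352 × 0.968 = 10021
75–89: 9486 × 0.963 = 9135
90+: 3611 × 0.969 + 4577 × 0.463 = 3499 + 2119 = 5618
Net migration: 90+ − 70 → 5548
→ [2621, 3457, 5681, 5442, 10021, 9135, 5548]
[period 3]
Births: 3457 × 0.268 = 926  |  5681 × 0.185 = 1051 → total 1977
15–29: 2621 × 0.972 = 2548
30–44: 3457 × 0.966 = 3339
45–59: 5681 × 0.963 = 5471
60–74: 5442 × 0.968 = 5268
75–89: 10021 × 0.963 = 9650
90+: 9135 × 0.969 + 5548 × 0.463 = 8852 + 2569 = 11421
Net migration: 90+ − 70 → 11351
→ [1977, 2548, 3339, 5471, 5268, 9650, 11351]
[period 4]
Births: 2548 × 0.268 = 683  |  3339 × 0.185 = 618 → total 1301
15–29: 1977 × 0.972 = 1922
30–44: 2548 × 0.966 = 2461
45–59: 3339 × 0.963 = 3215
60–74: 5471 × 0.968 = 5296
75–89: 5268 × 0.963 = 5073
90+: 9650 × 0.969 + 11351 × 0.463 = 9351 + 5256 = 14607
Net migration: 90+ − 70 → 14537
→ [1301, 1922, 2461, 3215, 5296, 5073, 14537]
Total after period 4: 1301 + 1922 + 2461 + 3215 + 5296 + 5073 + 14537 = 33805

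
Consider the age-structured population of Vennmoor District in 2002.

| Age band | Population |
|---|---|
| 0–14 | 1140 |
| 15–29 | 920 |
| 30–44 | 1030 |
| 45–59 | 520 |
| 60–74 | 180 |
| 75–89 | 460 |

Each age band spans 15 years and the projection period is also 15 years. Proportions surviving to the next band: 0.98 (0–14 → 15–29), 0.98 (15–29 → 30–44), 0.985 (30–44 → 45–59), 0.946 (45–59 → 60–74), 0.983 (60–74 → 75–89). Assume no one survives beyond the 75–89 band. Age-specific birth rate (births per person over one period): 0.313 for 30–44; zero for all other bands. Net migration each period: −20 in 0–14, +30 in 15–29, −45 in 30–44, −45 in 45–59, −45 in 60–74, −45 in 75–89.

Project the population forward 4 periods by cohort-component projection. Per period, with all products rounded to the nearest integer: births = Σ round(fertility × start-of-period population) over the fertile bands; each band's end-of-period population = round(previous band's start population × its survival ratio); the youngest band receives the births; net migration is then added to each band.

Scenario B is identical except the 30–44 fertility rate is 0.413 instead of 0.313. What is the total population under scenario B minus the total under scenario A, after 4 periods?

352

Let group 1 be 0–14 through group 6 = 75–89.
[period 1]
Births: 1030 × 0.313 = 322
Group 2: 1140 × 0.98 = 1117
Group 3: 920 × 0.98 = 902
Group 4: 1030 × 0.985 = 1015
Group 5: 520 × 0.946 = 492
Group 6: 180 × 0.983 = 177
Net migration: Group 1 − 20 → 302; Group 2 + 30 → 1147; Group 3 − 45 → 857; Group 4 − 45 → 970; Group 5 − 45 → 447; Group 6 − 45 → 132
End of period: [302, 1147, 857, 970, 447, 132]
[period 2]
Births: 857 × 0.313 = 268
Group 2: 302 × 0.98 = 296
Group 3: 1147 × 0.98 = 1124
Group 4: 857 × 0.985 = 844
Group 5: 970 × 0.946 = 918
Group 6: 447 × 0.983 = 439
Net migration: Group 1 − 20 → 248; Group 2 + 30 → 326; Group 3 − 45 → 1079; Group 4 − 45 → 799; Group 5 − 45 → 873; Group 6 − 45 → 394
End of period: [248, 326, 1079, 799, 873, 394]
[period 3]
Births: 1079 × 0.313 = 338
Group 2: 248 × 0.98 = 243
Group 3: 326 × 0.98 = 319
Group 4: 1079 × 0.985 = 1063
Group 5: 799 × 0.946 = 756
Group 6: 873 × 0.983 = 858
Net migration: Group 1 − 20 → 318; Group 2 + 30 → 273; Group 3 − 45 → 274; Group 4 − 45 → 1018; Group 5 − 45 → 711; Group 6 − 45 → 813
End of period: [318, 273, 274, 1018, 711, 813]
[period 4]
Births: 274 × 0.313 = 86
Group 2: 318 × 0.98 = 312
Group 3: 273 × 0.98 = 268
Group 4: 274 × 0.985 = 270
Group 5: 1018 × 0.946 = 963
Group 6: 711 × 0.983 = 699
Net migration: Group 1 − 20 → 66; Group 2 + 30 → 342; Group 3 − 45 → 223; Group 4 − 45 → 225; Group 5 − 45 → 918; Group 6 − 45 → 654
End of period: [66, 342, 223, 225, 918, 654]
Scenario A total after 4 periods: 2428
Scenario B projection —
[period 1]
Births: 1030 × 0.413 = 425
Group 2: 1140 × 0.98 = 1117
Group 3: 920 × 0.98 = 902
Group 4: 1030 × 0.985 = 1015
Group 5: 520 × 0.946 = 492
Group 6: 180 × 0.983 = 177
Net migration: Group 1 − 20 → 405; Group 2 + 30 → 1147; Group 3 − 45 → 857; Group 4 − 45 → 970; Group 5 − 45 → 447; Group 6 − 45 → 132
End of period: [405, 1147, 857, 970, 447, 132]
[period 2]
Births: 857 × 0.413 = 354
Group 2: 405 × 0.98 = 397
Group 3: 1147 × 0.98 = 1124
Group 4: 857 × 0.985 = 844
Group 5: 970 × 0.946 = 918
Group 6: 447 × 0.983 = 439
Net migration: Group 1 − 20 → 334; Group 2 + 30 → 427; Group 3 − 45 → 1079; Group 4 − 45 → 799; Group 5 − 45 → 873; Group 6 − 45 → 394
End of period: [334, 427, 1079, 799, 873, 394]
[period 3]
Births: 1079 × 0.413 = 446
Group 2: 334 × 0.98 = 327
Group 3: 427 × 0.98 = 418
Group 4: 1079 × 0.985 = 1063
Group 5: 799 × 0.946 = 756
Group 6: 873 × 0.983 = 858
Net migration: Group 1 − 20 → 426; Group 2 + 30 → 357; Group 3 − 45 → 373; Group 4 − 45 → 1018; Group 5 − 45 → 711; Group 6 − 45 → 813
End of period: [426, 357, 373, 1018, 711, 813]
[period 4]
Births: 373 × 0.413 = 154
Group 2: 426 × 0.98 = 417
Group 3: 357 × 0.98 = 350
Group 4: 373 × 0.985 = 367
Group 5: 1018 × 0.946 = 963
Group 6: 711 × 0.983 = 699
Net migration: Group 1 − 20 → 134; Group 2 + 30 → 447; Group 3 − 45 → 305; Group 4 − 45 → 322; Group 5 − 45 → 918; Group 6 − 45 → 654
End of period: [134, 447, 305, 322, 918, 654]
Scenario B total after 4 periods: 2780
Difference B − A = 2780 − 2428 = 352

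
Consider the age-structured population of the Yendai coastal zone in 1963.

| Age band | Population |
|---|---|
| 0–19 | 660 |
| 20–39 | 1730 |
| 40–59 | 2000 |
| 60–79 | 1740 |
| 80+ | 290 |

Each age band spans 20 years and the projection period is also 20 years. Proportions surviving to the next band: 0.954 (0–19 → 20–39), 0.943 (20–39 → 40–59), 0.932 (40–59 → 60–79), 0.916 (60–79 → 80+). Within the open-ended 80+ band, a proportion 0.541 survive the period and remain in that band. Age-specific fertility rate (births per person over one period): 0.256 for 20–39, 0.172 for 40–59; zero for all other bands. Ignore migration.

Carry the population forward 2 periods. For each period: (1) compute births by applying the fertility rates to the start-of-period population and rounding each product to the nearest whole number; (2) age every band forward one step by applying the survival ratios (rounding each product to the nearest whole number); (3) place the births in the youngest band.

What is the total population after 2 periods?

5961

— Period 1 —
Births: 1730 × 0.256 = 443 ; 2000 × 0.172 = 344 ⇒ total 787
20–39: 660 × 0.954 = 630
40–59: 1730 × 0.943 = 1631
60–79: 2000 × 0.932 = 1864
80+: 1740 × 0.916 + 290 × 0.541 = 1594 + 157 = 1751
Population now: 0–19=787, 20–39=630, 40–59=1631, 60–79=1864, 80+=1751
— Period 2 —
Births: 630 × 0.256 = 161 ; 1631 × 0.172 = 281 ⇒ total 442
20–39: 787 × 0.954 = 751
40–59: 630 × 0.943 = 594
60–79: 1631 × 0.932 = 1520
80+: 1864 × 0.916 + 1751 × 0.541 = 1707 + 947 = 2654
Population now: 0–19=442, 20–39=751, 40–59=594, 60–79=1520, 80+=2654
Total after period 2: 442 + 751 + 594 + 1520 + 2654 = 5961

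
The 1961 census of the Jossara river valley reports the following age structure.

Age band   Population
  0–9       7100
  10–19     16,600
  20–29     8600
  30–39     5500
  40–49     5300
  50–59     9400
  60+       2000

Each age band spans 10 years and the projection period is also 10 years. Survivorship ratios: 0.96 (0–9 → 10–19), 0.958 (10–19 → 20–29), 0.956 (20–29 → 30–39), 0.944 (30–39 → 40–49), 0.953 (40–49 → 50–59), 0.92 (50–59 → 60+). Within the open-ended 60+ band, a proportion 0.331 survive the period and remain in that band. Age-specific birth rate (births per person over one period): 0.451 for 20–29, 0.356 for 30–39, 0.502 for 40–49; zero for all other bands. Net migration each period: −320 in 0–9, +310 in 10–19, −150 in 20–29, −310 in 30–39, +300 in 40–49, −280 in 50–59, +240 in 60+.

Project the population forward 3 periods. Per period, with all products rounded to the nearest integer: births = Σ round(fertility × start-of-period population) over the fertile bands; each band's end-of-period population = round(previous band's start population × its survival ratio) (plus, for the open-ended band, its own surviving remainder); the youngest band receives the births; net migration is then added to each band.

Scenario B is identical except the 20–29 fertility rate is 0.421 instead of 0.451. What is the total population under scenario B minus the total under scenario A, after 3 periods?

Numbering the bands 1..7 from youngest to oldest:
Period 1.
Births: 8600 × 0.451 = 3879  |  5500 × 0.356 = 1958  |  5300 × 0.502 = 2661 → total 8498
Band 2: 7100 × 0.96 = 6816
Band 3: 16600 × 0.958 = 15903
Band 4: 8600 × 0.956 = 8222
Band 5: 5500 × 0.944 = 5192
Band 6: 5300 × 0.953 = 5051
Band 7: 9400 × 0.92 + 2000 × 0.331 = 8648 + 662 = 9310
Net migration: Band 1 − 320 → 8178; Band 2 + 310 → 7126; Band 3 − 150 → 15753; Band 4 − 310 → 7912; Band 5 + 300 → 5492; Band 6 − 280 → 4771; Band 7 + 240 → 9550
Giving 8178 / 7126 / 15753 / 7912 / 5492 / 4771 / 9550.
Period 2.
Births: 15753 × 0.451 = 7105  |  7912 × 0.356 = 2817  |  5492 × 0.502 = 2757 → total 12679
Band 2: 8178 × 0.96 = 7851
Band 3: 7126 × 0.958 = 6827
Band 4: 15753 × 0.956 = 15060
Band 5: 7912 × 0.944 = 7469
Band 6: 5492 × 0.953 = 5234
Band 7: 4771 × 0.92 + 9550 × 0.331 = 4389 + 3161 = 7550
Net migration: Band 1 − 320 → 12359; Band 2 + 310 → 8161; Band 3 − 150 → 6677; Band 4 − 310 → 14750; Band 5 + 300 → 7769; Band 6 − 280 → 4954; Band 7 + 240 → 7790
Giving 12359 / 8161 / 6677 / 14750 / 7769 / 4954 / 7790.
Period 3.
Births: 6677 × 0.451 = 3011  |  14750 × 0.356 = 5251  |  7769 × 0.502 = 3900 → total 12162
Band 2: 12359 × 0.96 = 11865
Band 3: 8161 × 0.958 = 7818
Band 4: 6677 × 0.956 = 6383
Band 5: 14750 × 0.944 = 13924
Band 6: 7769 × 0.953 = 7404
Band 7: 4954 × 0.92 + 7790 × 0.331 = 4558 + 2578 = 7136
Net migration: Band 1 − 320 → 11842; Band 2 + 310 → 12175; Band 3 − 150 → 7668; Band 4 − 310 → 6073; Band 5 + 300 → 14224; Band 6 − 280 → 7124; Band 7 + 240 → 7376
Giving 11842 / 12175 / 7668 / 6073 / 14224 / 7124 / 7376.
Scenario A total after 3 periods: 66482
Scenario B projection —
Period 1.
Births: 8600 × 0.421 = 3621  |  5500 × 0.356 = 1958  |  5300 × 0.502 = 2661 → total 8240
Band 2: 7100 × 0.96 = 6816
Band 3: 16600 × 0.958 = 15903
Band 4: 8600 × 0.956 = 8222
Band 5: 5500 × 0.944 = 5192
Band 6: 5300 × 0.953 = 5051
Band 7: 9400 × 0.92 + 2000 × 0.331 = 8648 + 662 = 9310
Net migration: Band 1 − 320 → 7920; Band 2 + 310 → 7126; Band 3 − 150 → 15753; Band 4 − 310 → 7912; Band 5 + 300 → 5492; Band 6 − 280 → 4771; Band 7 + 240 → 9550
Giving 7920 / 7126 / 15753 / 7912 / 5492 / 4771 / 9550.
Period 2.
Births: 15753 × 0.421 = 6632  |  7912 × 0.356 = 2817  |  5492 × 0.502 = 2757 → total 12206
Band 2: 7920 × 0.96 = 7603
Band 3: 7126 × 0.958 = 6827
Band 4: 15753 × 0.956 = 15060
Band 5: 7912 × 0.944 = 7469
Band 6: 5492 × 0.953 = 5234
Band 7: 4771 × 0.92 + 9550 × 0.331 = 4389 + 3161 = 7550
Net migration: Band 1 − 320 → 11886; Band 2 + 310 → 7913; Band 3 − 150 → 6677; Band 4 − 310 → 14750; Band 5 + 300 → 7769; Band 6 − 280 → 4954; Band 7 + 240 → 7790
Giving 11886 / 7913 / 6677 / 14750 / 7769 / 4954 / 7790.
Period 3.
Births: 6677 × 0.421 = 2811  |  14750 × 0.356 = 5251  |  7769 × 0.502 = 3900 → total 11962
Band 2: 11886 × 0.96 = 11411
Band 3: 7913 × 0.958 = 7581
Band 4: 6677 × 0.956 = 6383
Band 5: 14750 × 0.944 = 13924
Band 6: 7769 × 0.953 = 7404
Band 7: 4954 × 0.92 + 7790 × 0.331 = 4558 + 2578 = 7136
Net migration: Band 1 − 320 → 11642; Band 2 + 310 → 11721; Band 3 − 150 → 7431; Band 4 − 310 → 6073; Band 5 + 300 → 14224; Band 6 − 280 → 7124; Band 7 + 240 → 7376
Giving 11642 / 11721 / 7431 / 6073 / 14224 / 7124 / 7376.
Scenario B total after 3 periods: 65591
Difference B − A = 65591 − 66482 = -891

-891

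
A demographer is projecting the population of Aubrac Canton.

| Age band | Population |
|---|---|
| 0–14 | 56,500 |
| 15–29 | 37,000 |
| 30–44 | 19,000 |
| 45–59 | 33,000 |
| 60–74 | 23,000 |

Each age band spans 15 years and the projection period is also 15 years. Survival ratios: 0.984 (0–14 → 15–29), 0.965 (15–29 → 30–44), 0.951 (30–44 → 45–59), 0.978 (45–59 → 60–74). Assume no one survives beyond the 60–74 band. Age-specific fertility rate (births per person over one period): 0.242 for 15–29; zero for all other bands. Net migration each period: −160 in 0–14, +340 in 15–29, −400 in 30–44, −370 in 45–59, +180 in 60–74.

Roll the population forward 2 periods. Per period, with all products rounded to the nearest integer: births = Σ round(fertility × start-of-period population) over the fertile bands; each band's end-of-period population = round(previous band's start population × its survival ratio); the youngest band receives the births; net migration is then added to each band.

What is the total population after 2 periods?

Call the bands 1 to 5, youngest first.
[period 1]
Births: 37000 × 0.242 = 8954
Band 2: 56500 × 0.984 = 55596
Band 3: 37000 × 0.965 = 35705
Band 4: 19000 × 0.951 = 18069
Band 5: 33000 × 0.978 = 32274
Net migration: Band 1 − 160 → 8794; Band 2 + 340 → 55936; Band 3 − 400 → 35305; Band 4 − 370 → 17699; Band 5 + 180 → 32454
End of period: [8794, 55936, 35305, 17699, 32454]
[period 2]
Births: 55936 × 0.242 = 13537
Band 2: 8794 × 0.984 = 8653
Band 3: 55936 × 0.965 = 53978
Band 4: 35305 × 0.951 = 33575
Band 5: 17699 × 0.978 = 17310
Net migration: Band 1 − 160 → 13377; Band 2 + 340 → 8993; Band 3 − 400 → 53578; Band 4 − 370 → 33205; Band 5 + 180 → 17490
End of period: [13377, 8993, 53578, 33205, 17490]
Total after period 2: 13377 + 8993 + 53578 + 33205 + 17490 = 126643

126643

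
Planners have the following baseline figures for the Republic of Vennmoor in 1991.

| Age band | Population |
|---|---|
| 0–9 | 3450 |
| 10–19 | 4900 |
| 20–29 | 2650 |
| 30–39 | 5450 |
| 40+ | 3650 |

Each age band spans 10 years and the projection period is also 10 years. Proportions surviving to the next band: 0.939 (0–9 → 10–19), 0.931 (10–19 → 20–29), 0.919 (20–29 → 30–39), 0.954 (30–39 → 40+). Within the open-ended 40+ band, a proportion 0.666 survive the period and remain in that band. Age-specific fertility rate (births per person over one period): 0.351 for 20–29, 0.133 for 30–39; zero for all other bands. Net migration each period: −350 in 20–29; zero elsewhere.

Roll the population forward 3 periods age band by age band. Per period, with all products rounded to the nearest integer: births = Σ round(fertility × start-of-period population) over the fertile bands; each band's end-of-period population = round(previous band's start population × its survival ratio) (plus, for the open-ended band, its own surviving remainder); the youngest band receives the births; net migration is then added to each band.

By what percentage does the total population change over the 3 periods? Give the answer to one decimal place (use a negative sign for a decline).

-23.8

[period 1]
Births: 2650 × 0.351 = 930 ; 5450 × 0.133 = 725 → total 1655
10–19: 3450 × 0.939 = 3240
20–29: 4900 × 0.931 = 4562
30–39: 2650 × 0.919 = 2435
40+: 5450 × 0.954 + 3650 × 0.666 = 5199 + 2431 = 7630
Net migration: 20–29 − 350 → 4212
Giving 1655 / 3240 / 4212 / 2435 / 7630.
[period 2]
Births: 4212 × 0.351 = 1478 ; 2435 × 0.133 = 324 → total 1802
10–19: 1655 × 0.939 = 1554
20–29: 3240 × 0.931 = 3016
30–39: 4212 × 0.919 = 3871
40+: 2435 × 0.954 + 7630 × 0.666 = 2323 + 5082 = 7405
Net migration: 20–29 − 350 → 2666
Giving 1802 / 1554 / 2666 / 3871 / 7405.
[period 3]
Births: 2666 × 0.351 = 936 ; 3871 × 0.133 = 515 → total 1451
10–19: 1802 × 0.939 = 1692
20–29: 1554 × 0.931 = 1447
30–39: 2666 × 0.919 = 2450
40+: 3871 × 0.954 + 7405 × 0.666 = 3693 + 4932 = 8625
Net migration: 20–29 − 350 → 1097
Giving 1451 / 1692 / 1097 / 2450 / 8625.
Total: 20100 → 15315; change = -4785; percentage change = -23.8%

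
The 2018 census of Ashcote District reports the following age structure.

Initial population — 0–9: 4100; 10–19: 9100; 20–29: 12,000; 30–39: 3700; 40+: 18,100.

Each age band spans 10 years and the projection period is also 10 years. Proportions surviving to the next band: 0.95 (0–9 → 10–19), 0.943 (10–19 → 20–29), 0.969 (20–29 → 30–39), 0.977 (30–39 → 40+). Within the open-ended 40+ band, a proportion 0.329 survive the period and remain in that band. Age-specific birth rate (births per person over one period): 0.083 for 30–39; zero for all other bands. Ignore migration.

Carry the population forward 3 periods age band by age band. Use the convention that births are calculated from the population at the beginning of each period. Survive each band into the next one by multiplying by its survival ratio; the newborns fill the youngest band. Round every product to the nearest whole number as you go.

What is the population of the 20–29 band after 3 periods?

275

(Bands numbered youngest = 1 to oldest = 5.)
After projecting period 1:
Births: 3700 * 0.083 = 307
Band 2: 4100 * 0.95 = 3895
Band 3: 9100 * 0.943 = 8581
Band 4: 12000 * 0.969 = 11628
Band 5: 3700 * 0.977 + 18100 * 0.329 = 3615 + 5955 = 9570
End of period: [307, 3895, 8581, 11628, 9570]
After projecting period 2:
Births: 11628 * 0.083 = 965
Band 2: 307 * 0.95 = 292
Band 3: 3895 * 0.943 = 3673
Band 4: 8581 * 0.969 = 8315
Band 5: 11628 * 0.977 + 9570 * 0.329 = 11361 + 3149 = 14510
End of period: [965, 292, 3673, 8315, 14510]
After projecting period 3:
Births: 8315 * 0.083 = 690
Band 2: 965 * 0.95 = 917
Band 3: 292 * 0.943 = 275
Band 4: 3673 * 0.969 = 3559
Band 5: 8315 * 0.977 + 14510 * 0.329 = 8124 + 4774 = 12898
End of period: [690, 917, 275, 3559, 12898]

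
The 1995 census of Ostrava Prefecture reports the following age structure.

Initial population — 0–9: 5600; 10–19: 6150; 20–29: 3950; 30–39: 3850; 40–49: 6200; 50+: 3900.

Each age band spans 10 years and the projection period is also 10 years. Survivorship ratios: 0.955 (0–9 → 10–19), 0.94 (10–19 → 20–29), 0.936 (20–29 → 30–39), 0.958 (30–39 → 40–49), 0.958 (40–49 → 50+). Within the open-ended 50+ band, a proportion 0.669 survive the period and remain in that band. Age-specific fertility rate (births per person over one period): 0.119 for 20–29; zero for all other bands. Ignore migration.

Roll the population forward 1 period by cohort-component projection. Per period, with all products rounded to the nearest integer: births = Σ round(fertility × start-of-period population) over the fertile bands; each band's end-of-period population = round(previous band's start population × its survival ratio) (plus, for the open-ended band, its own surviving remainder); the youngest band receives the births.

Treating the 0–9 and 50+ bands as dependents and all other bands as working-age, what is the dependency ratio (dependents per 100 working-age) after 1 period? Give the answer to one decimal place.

— Period 1 —
Births: 3950 × 0.119 = 470
10–19: 5600 × 0.955 = 5348
20–29: 6150 × 0.94 = 5781
30–39: 3950 × 0.936 = 3697
40–49: 3850 × 0.958 = 3688
50+: 6200 × 0.958 + 3900 × 0.669 = 5940 + 2609 = 8549
Population now: 0–9=470, 10–19=5348, 20–29=5781, 30–39=3697, 40–49=3688, 50+=8549
Dependents (band 0–9 + band 50+) = 470 + 8549 = 9019; working-age = 18514; ratio = 9019/18514 × 100 = 48.7

48.7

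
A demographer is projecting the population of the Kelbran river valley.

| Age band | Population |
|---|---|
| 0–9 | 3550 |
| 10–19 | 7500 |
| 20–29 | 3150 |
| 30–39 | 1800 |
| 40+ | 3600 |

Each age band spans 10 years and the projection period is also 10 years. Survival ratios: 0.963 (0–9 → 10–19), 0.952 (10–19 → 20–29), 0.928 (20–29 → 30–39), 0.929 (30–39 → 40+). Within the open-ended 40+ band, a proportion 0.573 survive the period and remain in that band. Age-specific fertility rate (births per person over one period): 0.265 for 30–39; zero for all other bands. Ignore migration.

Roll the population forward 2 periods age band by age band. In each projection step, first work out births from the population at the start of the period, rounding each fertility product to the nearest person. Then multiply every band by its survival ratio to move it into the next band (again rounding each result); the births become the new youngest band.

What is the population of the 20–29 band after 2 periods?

Let band 1 be 0–9 through band 5 = 40+.
After projecting period 1:
Births: 1800 × 0.265 = 477
Band 2: 3550 × 0.963 = 3419
Band 3: 7500 × 0.952 = 7140
Band 4: 3150 × 0.928 = 2923
Band 5: 1800 × 0.929 + 3600 × 0.573 = 1672 + 2063 = 3735
→ [477, 3419, 7140, 2923, 3735]
After projecting period 2:
Births: 2923 × 0.265 = 775
Band 2: 477 × 0.963 = 459
Band 3: 3419 × 0.952 = 3255
Band 4: 7140 × 0.928 = 6626
Band 5: 2923 × 0.929 + 3735 × 0.573 = 2715 + 2140 = 4855
→ [775, 459, 3255, 6626, 4855]

3255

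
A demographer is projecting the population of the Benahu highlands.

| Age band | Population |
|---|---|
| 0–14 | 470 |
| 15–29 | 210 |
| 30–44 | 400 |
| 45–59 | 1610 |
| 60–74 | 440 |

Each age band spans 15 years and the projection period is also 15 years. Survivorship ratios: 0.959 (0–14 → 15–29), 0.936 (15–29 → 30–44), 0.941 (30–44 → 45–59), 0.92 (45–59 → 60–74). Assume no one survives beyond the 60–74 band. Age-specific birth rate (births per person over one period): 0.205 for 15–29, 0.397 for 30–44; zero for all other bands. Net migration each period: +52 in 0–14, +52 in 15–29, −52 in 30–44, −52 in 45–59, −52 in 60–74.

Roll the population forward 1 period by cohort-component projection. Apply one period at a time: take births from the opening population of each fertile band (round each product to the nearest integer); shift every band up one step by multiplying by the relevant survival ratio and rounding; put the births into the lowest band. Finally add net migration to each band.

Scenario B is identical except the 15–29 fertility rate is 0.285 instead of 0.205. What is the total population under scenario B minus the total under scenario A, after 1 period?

(Groups numbered youngest = 1 to oldest = 5.)
After projecting period 1:
Births: 210 × 0.205 = 43 ; 400 × 0.397 = 159 — total 202
Group 2: 470 × 0.959 = 451
Group 3: 210 × 0.936 = 197
Group 4: 400 × 0.941 = 376
Group 5: 1610 × 0.92 = 1481
Net migration: Group 1 + 52 → 254; Group 2 + 52 → 503; Group 3 − 52 → 145; Group 4 − 52 → 324; Group 5 − 52 → 1429
Population now: 0–14=254, 15–29=503, 30–44=145, 45–59=324, 60–74=1429
Scenario A total after 1 period: 2655
Scenario B projection —
After projecting period 1:
Births: 210 × 0.285 = 60 ; 400 × 0.397 = 159 — total 219
Group 2: 470 × 0.959 = 451
Group 3: 210 × 0.936 = 197
Group 4: 400 × 0.941 = 376
Group 5: 1610 × 0.92 = 1481
Net migration: Group 1 + 52 → 271; Group 2 + 52 → 503; Group 3 − 52 → 145; Group 4 − 52 → 324; Group 5 − 52 → 1429
Population now: 0–14=271, 15–29=503, 30–44=145, 45–59=324, 60–74=1429
Scenario B total after 1 period: 2672
Difference B − A = 2672 − 2655 = 17

17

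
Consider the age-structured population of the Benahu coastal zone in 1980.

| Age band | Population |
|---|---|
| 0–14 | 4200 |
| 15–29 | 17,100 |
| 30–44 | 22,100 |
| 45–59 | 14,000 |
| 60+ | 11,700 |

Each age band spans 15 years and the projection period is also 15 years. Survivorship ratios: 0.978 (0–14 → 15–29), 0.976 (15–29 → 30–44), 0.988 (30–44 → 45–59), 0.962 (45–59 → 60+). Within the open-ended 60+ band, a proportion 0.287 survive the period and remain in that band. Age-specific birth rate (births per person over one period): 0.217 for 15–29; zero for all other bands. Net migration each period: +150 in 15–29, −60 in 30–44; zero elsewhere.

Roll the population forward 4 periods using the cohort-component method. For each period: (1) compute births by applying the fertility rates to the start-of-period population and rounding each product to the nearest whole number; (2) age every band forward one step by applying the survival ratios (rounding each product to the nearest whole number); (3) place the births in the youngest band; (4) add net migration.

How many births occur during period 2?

924

Let group 1 be 0–14 through group 5 = 60+.
Period 1.
Births: 17100 × 0.217 = 3711
Group 2: 4200 × 0.978 = 4108
Group 3: 17100 × 0.976 = 16690
Group 4: 22100 × 0.988 = 21835
Group 5: 14000 × 0.962 + 11700 × 0.287 = 13468 + 3358 = 16826
Net migration: Group 2 + 150 → 4258; Group 3 − 60 → 16630
Population now: 0–14=3711, 15–29=4258, 30–44=16630, 45–59=21835, 60+=16826
Period 2.
Births: 4258 × 0.217 = 924
Group 2: 3711 × 0.978 = 3629
Group 3: 4258 × 0.976 = 4156
Group 4: 16630 × 0.988 = 16430
Group 5: 21835 × 0.962 + 16826 × 0.287 = 21005 + 4829 = 25834
Net migration: Group 2 + 150 → 3779; Group 3 − 60 → 4096
Population now: 0–14=924, 15–29=3779, 30–44=4096, 45–59=16430, 60+=25834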